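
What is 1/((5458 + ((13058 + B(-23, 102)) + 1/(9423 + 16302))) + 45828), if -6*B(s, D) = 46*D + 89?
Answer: 17150/1089833909 ≈ 1.5736e-5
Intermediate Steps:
B(s, D) = -89/6 - 23*D/3 (B(s, D) = -(46*D + 89)/6 = -(89 + 46*D)/6 = -89/6 - 23*D/3)
1/((5458 + ((13058 + B(-23, 102)) + 1/(9423 + 16302))) + 45828) = 1/((5458 + ((13058 + (-89/6 - 23/3*102)) + 1/(9423 + 16302))) + 45828) = 1/((5458 + ((13058 + (-89/6 - 782)) + 1/25725)) + 45828) = 1/((5458 + ((13058 - 4781/6) + 1/25725)) + 45828) = 1/((5458 + (73567/6 + 1/25725)) + 45828) = 1/((5458 + 210279009/17150) + 45828) = 1/(303883709/17150 + 45828) = 1/(1089833909/17150) = 17150/1089833909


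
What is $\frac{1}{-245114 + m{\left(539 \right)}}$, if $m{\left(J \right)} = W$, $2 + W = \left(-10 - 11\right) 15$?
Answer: $- \frac{1}{245431} \approx -4.0745 \cdot 10^{-6}$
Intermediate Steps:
$W = -317$ ($W = -2 + \left(-10 - 11\right) 15 = -2 - 315 = -317$)
$m{\left(J \right)} = -317$
$\frac{1}{-245114 + m{\left(539 \right)}} = \frac{1}{-245114 - 317} = \frac{1}{-245431} = - \frac{1}{245431}$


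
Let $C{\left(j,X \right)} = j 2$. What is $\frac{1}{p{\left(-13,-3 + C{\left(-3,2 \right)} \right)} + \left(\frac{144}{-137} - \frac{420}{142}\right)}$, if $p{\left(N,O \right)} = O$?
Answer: $- \frac{9727}{126537} \approx -0.076871$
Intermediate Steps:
$C{\left(j,X \right)} = 2 j$
$\frac{1}{p{\left(-13,-3 + C{\left(-3,2 \right)} \right)} + \left(\frac{144}{-137} - \frac{420}{142}\right)} = \frac{1}{\left(-3 + 2 \left(-3\right)\right) + \left(\frac{144}{-137} - \frac{420}{142}\right)} = \frac{1}{\left(-3 - 6\right) + \left(144 \left(- \frac{1}{137}\right) - \frac{210}{71}\right)} = \frac{1}{-9 - \frac{38994}{9727}} = \frac{1}{- \frac{126537}{9727}} = - \frac{9727}{126537}$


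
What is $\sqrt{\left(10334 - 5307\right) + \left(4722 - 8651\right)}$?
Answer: $3 \sqrt{122} \approx 33.136$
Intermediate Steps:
$\sqrt{\left(10334 - 5307\right) + \left(4722 - 8651\right)} = \sqrt{\left(10334 - 5307\right) - 3929} = \sqrt{5027 - 3929} = \sqrt{1098} = 3 \sqrt{122}$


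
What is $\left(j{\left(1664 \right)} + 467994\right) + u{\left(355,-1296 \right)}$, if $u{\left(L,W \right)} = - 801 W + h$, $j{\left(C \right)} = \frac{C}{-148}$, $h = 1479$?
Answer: $\frac{55779637}{37} \approx 1.5076 \cdot 10^{6}$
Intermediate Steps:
$j{\left(C \right)} = - \frac{C}{148}$ ($j{\left(C \right)} = C \left(- \frac{1}{148}\right) = - \frac{C}{148}$)
$u{\left(L,W \right)} = 1479 - 801 W$ ($u{\left(L,W \right)} = - 801 W + 1479 = 1479 - 801 W$)
$\left(j{\left(1664 \right)} + 467994\right) + u{\left(355,-1296 \right)} = \left(\left(- \frac{1}{148}\right) 1664 + 467994\right) + \left(1479 - -1038096\right) = \left(- \frac{416}{37} + 467994\right) + \left(1479 + 1038096\right) = \frac{17315362}{37} + 1039575 = \frac{55779637}{37}$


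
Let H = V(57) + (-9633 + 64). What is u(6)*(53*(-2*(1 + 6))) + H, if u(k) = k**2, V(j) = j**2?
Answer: -33032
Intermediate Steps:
H = -6320 (H = 57**2 + (-9633 + 64) = 3249 - 9569 = -6320)
u(6)*(53*(-2*(1 + 6))) + H = 6**2*(53*(-2*(1 + 6))) - 6320 = 36*(53*(-2*7)) - 6320 = 36*(53*(-14)) - 6320 = 36*(-742) - 6320 = -26712 - 6320 = -33032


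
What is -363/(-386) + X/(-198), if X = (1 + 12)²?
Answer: 1660/19107 ≈ 0.086879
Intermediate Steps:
X = 169 (X = 13² = 169)
-363/(-386) + X/(-198) = -363/(-386) + 169/(-198) = -363*(-1/386) + 169*(-1/198) = 363/386 - 169/198 = 1660/19107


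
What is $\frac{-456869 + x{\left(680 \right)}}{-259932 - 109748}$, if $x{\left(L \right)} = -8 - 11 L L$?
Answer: $\frac{5543277}{369680} \approx 14.995$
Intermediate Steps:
$x{\left(L \right)} = -8 - 11 L^{2}$
$\frac{-456869 + x{\left(680 \right)}}{-259932 - 109748} = \frac{-456869 - \left(8 + 11 \cdot 680^{2}\right)}{-259932 - 109748} = \frac{-456869 - 5086408}{-369680} = \left(-456869 - 5086408\right) \left(- \frac{1}{369680}\right) = \left(-5543277\right) \left(- \frac{1}{369680}\right) = \frac{5543277}{369680}$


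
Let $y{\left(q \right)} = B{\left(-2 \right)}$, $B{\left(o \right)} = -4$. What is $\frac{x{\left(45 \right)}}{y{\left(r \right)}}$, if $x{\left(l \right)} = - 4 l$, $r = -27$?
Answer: $45$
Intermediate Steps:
$y{\left(q \right)} = -4$
$\frac{x{\left(45 \right)}}{y{\left(r \right)}} = \frac{\left(-4\right) 45}{-4} = \left(-180\right) \left(- \frac{1}{4}\right) = 45$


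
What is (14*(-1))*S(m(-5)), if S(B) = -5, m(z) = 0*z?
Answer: 70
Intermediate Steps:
m(z) = 0
(14*(-1))*S(m(-5)) = (14*(-1))*(-5) = -14*(-5) = 70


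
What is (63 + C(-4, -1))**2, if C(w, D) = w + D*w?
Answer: 3969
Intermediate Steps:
(63 + C(-4, -1))**2 = (63 - 4*(1 - 1))**2 = (63 - 4*0)**2 = (63 + 0)**2 = 63**2 = 3969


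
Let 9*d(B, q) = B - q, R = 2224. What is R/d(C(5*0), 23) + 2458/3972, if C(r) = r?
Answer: -39723509/45678 ≈ -869.64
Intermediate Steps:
d(B, q) = -q/9 + B/9 (d(B, q) = (B - q)/9 = -q/9 + B/9)
R/d(C(5*0), 23) + 2458/3972 = 2224/(-⅑*23 + (5*0)/9) + 2458/3972 = 2224/(-23/9 + (⅑)*0) + 2458*(1/3972) = 2224/(-23/9 + 0) + 1229/1986 = 2224/(-23/9) + 1229/1986 = 2224*(-9/23) + 1229/1986 = -20016/23 + 1229/1986 = -39723509/45678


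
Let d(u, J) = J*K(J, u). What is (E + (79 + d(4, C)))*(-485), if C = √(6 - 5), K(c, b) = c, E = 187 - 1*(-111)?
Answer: -183330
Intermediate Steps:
E = 298 (E = 187 + 111 = 298)
C = 1 (C = √1 = 1)
d(u, J) = J² (d(u, J) = J*J = J²)
(E + (79 + d(4, C)))*(-485) = (298 + (79 + 1²))*(-485) = (298 + (79 + 1))*(-485) = (298 + 80)*(-485) = 378*(-485) = -183330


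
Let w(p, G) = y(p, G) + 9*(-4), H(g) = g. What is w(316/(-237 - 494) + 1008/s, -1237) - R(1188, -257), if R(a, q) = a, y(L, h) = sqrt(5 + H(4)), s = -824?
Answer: -1221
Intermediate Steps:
y(L, h) = 3 (y(L, h) = sqrt(5 + 4) = sqrt(9) = 3)
w(p, G) = -33 (w(p, G) = 3 + 9*(-4) = 3 - 36 = -33)
w(316/(-237 - 494) + 1008/s, -1237) - R(1188, -257) = -33 - 1*1188 = -33 - 1188 = -1221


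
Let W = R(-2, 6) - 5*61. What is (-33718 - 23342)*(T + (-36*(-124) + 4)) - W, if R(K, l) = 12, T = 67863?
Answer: -4127206567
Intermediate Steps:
W = -293 (W = 12 - 5*61 = 12 - 305 = -293)
(-33718 - 23342)*(T + (-36*(-124) + 4)) - W = (-33718 - 23342)*(67863 + (-36*(-124) + 4)) - 1*(-293) = -57060*(67863 + (4464 + 4)) + 293 = -57060*(67863 + 4468) + 293 = -57060*72331 + 293 = -4127206860 + 293 = -4127206567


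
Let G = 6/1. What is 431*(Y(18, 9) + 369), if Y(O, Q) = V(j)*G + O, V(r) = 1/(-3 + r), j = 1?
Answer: 165504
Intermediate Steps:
G = 6 (G = 6*1 = 6)
Y(O, Q) = -3 + O (Y(O, Q) = 6/(-3 + 1) + O = 6/(-2) + O = -½*6 + O = -3 + O)
431*(Y(18, 9) + 369) = 431*((-3 + 18) + 369) = 431*(15 + 369) = 431*384 = 165504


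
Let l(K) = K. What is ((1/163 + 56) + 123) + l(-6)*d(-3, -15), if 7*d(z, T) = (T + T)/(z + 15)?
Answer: 206691/1141 ≈ 181.15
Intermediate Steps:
d(z, T) = 2*T/(7*(15 + z)) (d(z, T) = ((T + T)/(z + 15))/7 = ((2*T)/(15 + z))/7 = (2*T/(15 + z))/7 = 2*T/(7*(15 + z)))
((1/163 + 56) + 123) + l(-6)*d(-3, -15) = ((1/163 + 56) + 123) - 12*(-15)/(7*(15 - 3)) = ((1/163 + 56) + 123) - 12*(-15)/(7*12) = (9129/163 + 123) - 12*(-15)/(7*12) = 29178/163 - 6*(-5/14) = 29178/163 + 15/7 = 206691/1141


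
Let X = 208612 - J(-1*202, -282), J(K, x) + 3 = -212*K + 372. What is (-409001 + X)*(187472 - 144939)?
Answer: -10360273206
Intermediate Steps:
J(K, x) = 369 - 212*K (J(K, x) = -3 + (-212*K + 372) = -3 + (372 - 212*K) = 369 - 212*K)
X = 165419 (X = 208612 - (369 - (-212)*202) = 208612 - (369 - 212*(-202)) = 208612 - (369 + 42824) = 208612 - 1*43193 = 208612 - 43193 = 165419)
(-409001 + X)*(187472 - 144939) = (-409001 + 165419)*(187472 - 144939) = -243582*42533 = -10360273206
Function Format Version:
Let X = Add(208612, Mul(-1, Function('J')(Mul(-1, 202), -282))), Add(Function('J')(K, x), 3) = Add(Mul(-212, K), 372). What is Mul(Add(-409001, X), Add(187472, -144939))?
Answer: -10360273206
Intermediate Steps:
Function('J')(K, x) = Add(369, Mul(-212, K)) (Function('J')(K, x) = Add(-3, Add(Mul(-212, K), 372)) = Add(-3, Add(372, Mul(-212, K))) = Add(369, Mul(-212, K)))
X = 165419 (X = Add(208612, Mul(-1, Add(369, Mul(-212, Mul(-1, 202))))) = Add(208612, Mul(-1, Add(369, Mul(-212, -202)))) = Add(208612, Mul(-1, Add(369, 42824))) = Add(208612, Mul(-1, 43193)) = Add(208612, -43193) = 165419)
Mul(Add(-409001, X), Add(187472, -144939)) = Mul(Add(-409001, 165419), Add(187472, -144939)) = Mul(-243582, 42533) = -10360273206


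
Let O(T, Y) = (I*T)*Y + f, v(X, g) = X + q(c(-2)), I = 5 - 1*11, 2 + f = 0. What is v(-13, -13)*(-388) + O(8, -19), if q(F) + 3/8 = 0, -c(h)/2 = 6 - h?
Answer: 12199/2 ≈ 6099.5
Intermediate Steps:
f = -2 (f = -2 + 0 = -2)
c(h) = -12 + 2*h (c(h) = -2*(6 - h) = -12 + 2*h)
I = -6 (I = 5 - 11 = -6)
q(F) = -3/8 (q(F) = -3/8 + 0 = -3/8)
v(X, g) = -3/8 + X (v(X, g) = X - 3/8 = -3/8 + X)
O(T, Y) = -2 - 6*T*Y (O(T, Y) = (-6*T)*Y - 2 = -6*T*Y - 2 = -2 - 6*T*Y)
v(-13, -13)*(-388) + O(8, -19) = (-3/8 - 13)*(-388) + (-2 - 6*8*(-19)) = -107/8*(-388) + (-2 + 912) = 10379/2 + 910 = 12199/2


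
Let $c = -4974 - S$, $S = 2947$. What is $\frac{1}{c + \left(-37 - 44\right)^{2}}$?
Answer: $- \frac{1}{1360} \approx -0.00073529$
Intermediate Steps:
$c = -7921$ ($c = -4974 - 2947 = -7921$)
$\frac{1}{c + \left(-37 - 44\right)^{2}} = \frac{1}{-7921 + \left(-37 - 44\right)^{2}} = \frac{1}{-7921 + \left(-81\right)^{2}} = \frac{1}{-7921 + 6561} = \frac{1}{-1360} = - \frac{1}{1360}$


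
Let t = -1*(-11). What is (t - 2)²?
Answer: 81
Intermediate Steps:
t = 11
(t - 2)² = (11 - 2)² = 9² = 81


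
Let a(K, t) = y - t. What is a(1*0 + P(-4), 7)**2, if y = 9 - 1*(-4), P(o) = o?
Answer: 36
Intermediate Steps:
y = 13 (y = 9 + 4 = 13)
a(K, t) = 13 - t
a(1*0 + P(-4), 7)**2 = (13 - 1*7)**2 = (13 - 7)**2 = 6**2 = 36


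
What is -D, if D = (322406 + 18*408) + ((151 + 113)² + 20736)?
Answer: -420182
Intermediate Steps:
D = 420182 (D = (322406 + 7344) + (264² + 20736) = 329750 + (69696 + 20736) = 329750 + 90432 = 420182)
-D = -1*420182 = -420182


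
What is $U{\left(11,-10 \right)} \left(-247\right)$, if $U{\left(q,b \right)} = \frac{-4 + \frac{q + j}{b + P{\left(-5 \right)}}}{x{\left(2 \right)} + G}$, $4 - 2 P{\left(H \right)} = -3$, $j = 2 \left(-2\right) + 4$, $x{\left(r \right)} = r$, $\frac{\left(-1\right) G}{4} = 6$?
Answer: $- \frac{703}{11} \approx -63.909$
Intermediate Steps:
$G = -24$ ($G = \left(-4\right) 6 = -24$)
$j = 0$ ($j = -4 + 4 = 0$)
$P{\left(H \right)} = \frac{7}{2}$ ($P{\left(H \right)} = 2 - - \frac{3}{2} = 2 + \frac{3}{2} = \frac{7}{2}$)
$U{\left(q,b \right)} = \frac{2}{11} - \frac{q}{22 \left(\frac{7}{2} + b\right)}$ ($U{\left(q,b \right)} = \frac{-4 + \frac{q + 0}{b + \frac{7}{2}}}{2 - 24} = \frac{-4 + \frac{q}{\frac{7}{2} + b}}{-22} = \left(-4 + \frac{q}{\frac{7}{2} + b}\right) \left(- \frac{1}{22}\right) = \frac{2}{11} - \frac{q}{22 \left(\frac{7}{2} + b\right)}$)
$U{\left(11,-10 \right)} \left(-247\right) = \frac{14 - 11 + 4 \left(-10\right)}{11 \left(7 + 2 \left(-10\right)\right)} \left(-247\right) = \frac{14 - 11 - 40}{11 \left(7 - 20\right)} \left(-247\right) = \frac{1}{11} \frac{1}{-13} \left(-37\right) \left(-247\right) = \frac{1}{11} \left(- \frac{1}{13}\right) \left(-37\right) \left(-247\right) = \frac{37}{143} \left(-247\right) = - \frac{703}{11}$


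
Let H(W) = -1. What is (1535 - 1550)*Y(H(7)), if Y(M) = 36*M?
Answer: 540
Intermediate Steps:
(1535 - 1550)*Y(H(7)) = (1535 - 1550)*(36*(-1)) = -15*(-36) = 540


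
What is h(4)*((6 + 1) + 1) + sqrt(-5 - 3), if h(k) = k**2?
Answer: 128 + 2*I*sqrt(2) ≈ 128.0 + 2.8284*I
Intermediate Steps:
h(4)*((6 + 1) + 1) + sqrt(-5 - 3) = 4**2*((6 + 1) + 1) + sqrt(-5 - 3) = 16*(7 + 1) + sqrt(-8) = 16*8 + 2*I*sqrt(2) = 128 + 2*I*sqrt(2)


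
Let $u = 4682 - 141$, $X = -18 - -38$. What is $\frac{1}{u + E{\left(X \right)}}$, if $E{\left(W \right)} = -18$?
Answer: $\frac{1}{4523} \approx 0.00022109$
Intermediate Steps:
$X = 20$ ($X = -18 + 38 = 20$)
$u = 4541$
$\frac{1}{u + E{\left(X \right)}} = \frac{1}{4541 - 18} = \frac{1}{4523}$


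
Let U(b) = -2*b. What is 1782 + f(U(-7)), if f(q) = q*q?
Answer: 1978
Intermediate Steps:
f(q) = q²
1782 + f(U(-7)) = 1782 + (-2*(-7))² = 1782 + 14² = 1782 + 196 = 1978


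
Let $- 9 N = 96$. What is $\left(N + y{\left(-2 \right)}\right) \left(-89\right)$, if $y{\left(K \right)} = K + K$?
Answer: $\frac{3916}{3} \approx 1305.3$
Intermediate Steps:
$y{\left(K \right)} = 2 K$
$N = - \frac{32}{3}$ ($N = \left(- \frac{1}{9}\right) 96 = - \frac{32}{3} \approx -10.667$)
$\left(N + y{\left(-2 \right)}\right) \left(-89\right) = \left(- \frac{32}{3} + 2 \left(-2\right)\right) \left(-89\right) = \left(- \frac{32}{3} - 4\right) \left(-89\right) = \left(- \frac{44}{3}\right) \left(-89\right) = \frac{3916}{3}$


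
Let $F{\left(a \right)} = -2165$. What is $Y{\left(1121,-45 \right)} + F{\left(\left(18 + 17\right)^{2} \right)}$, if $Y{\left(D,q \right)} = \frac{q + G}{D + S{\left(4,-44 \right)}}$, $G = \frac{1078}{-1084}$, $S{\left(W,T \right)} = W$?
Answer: $- \frac{1320133679}{609750} \approx -2165.0$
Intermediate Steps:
$G = - \frac{539}{542}$ ($G = 1078 \left(- \frac{1}{1084}\right) = - \frac{539}{542} \approx -0.99446$)
$Y{\left(D,q \right)} = \frac{- \frac{539}{542} + q}{4 + D}$ ($Y{\left(D,q \right)} = \frac{q - \frac{539}{542}}{D + 4} = \frac{- \frac{539}{542} + q}{4 + D}$)
$Y{\left(1121,-45 \right)} + F{\left(\left(18 + 17\right)^{2} \right)} = \frac{- \frac{539}{542} - 45}{4 + 1121} - 2165 = \frac{1}{1125} \left(- \frac{24929}{542}\right) - 2165 = - \frac{24929}{609750} - 2165 = - \frac{1320133679}{609750}$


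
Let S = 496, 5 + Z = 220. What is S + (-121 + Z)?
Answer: 590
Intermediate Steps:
Z = 215 (Z = -5 + 220 = 215)
S + (-121 + Z) = 496 + (-121 + 215) = 496 + 94 = 590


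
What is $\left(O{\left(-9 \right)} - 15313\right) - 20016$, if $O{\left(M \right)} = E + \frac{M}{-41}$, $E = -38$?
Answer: $- \frac{1450038}{41} \approx -35367.0$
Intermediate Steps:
$O{\left(M \right)} = -38 - \frac{M}{41}$ ($O{\left(M \right)} = -38 + \frac{M}{-41} = -38 + M \left(- \frac{1}{41}\right) = -38 - \frac{M}{41}$)
$\left(O{\left(-9 \right)} - 15313\right) - 20016 = \left(\left(-38 - - \frac{9}{41}\right) - 15313\right) - 20016 = \left(\left(-38 + \frac{9}{41}\right) - 15313\right) - 20016 = \left(- \frac{1549}{41} - 15313\right) - 20016 = - \frac{629382}{41} - 20016 = - \frac{1450038}{41}$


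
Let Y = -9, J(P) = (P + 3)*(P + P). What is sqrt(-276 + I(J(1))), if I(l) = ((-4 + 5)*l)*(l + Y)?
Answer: 2*I*sqrt(71) ≈ 16.852*I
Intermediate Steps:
J(P) = 2*P*(3 + P) (J(P) = (3 + P)*(2*P) = 2*P*(3 + P))
I(l) = l*(-9 + l) (I(l) = ((-4 + 5)*l)*(l - 9) = (1*l)*(-9 + l) = l*(-9 + l))
sqrt(-276 + I(J(1))) = sqrt(-276 + (2*1*(3 + 1))*(-9 + 2*1*(3 + 1))) = sqrt(-276 + (2*1*4)*(-9 + 2*1*4)) = sqrt(-276 + 8*(-9 + 8)) = sqrt(-276 + 8*(-1)) = sqrt(-276 - 8) = sqrt(-284) = 2*I*sqrt(71)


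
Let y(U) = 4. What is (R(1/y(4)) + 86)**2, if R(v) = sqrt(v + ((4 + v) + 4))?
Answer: (172 + sqrt(34))**2/4 ≈ 7906.0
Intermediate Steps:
R(v) = sqrt(8 + 2*v) (R(v) = sqrt(v + (8 + v)) = sqrt(8 + 2*v))
(R(1/y(4)) + 86)**2 = (sqrt(8 + 2/4) + 86)**2 = (sqrt(8 + 2*(1/4)) + 86)**2 = (sqrt(8 + 1/2) + 86)**2 = (sqrt(17/2) + 86)**2 = (sqrt(34)/2 + 86)**2 = (86 + sqrt(34)/2)**2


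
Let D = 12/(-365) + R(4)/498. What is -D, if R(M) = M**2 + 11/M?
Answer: -1157/242360 ≈ -0.0047739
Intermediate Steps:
D = 1157/242360 (D = 12/(-365) + ((11 + 4**3)/4)/498 = 12*(-1/365) + ((11 + 64)/4)*(1/498) = -12/365 + ((1/4)*75)*(1/498) = -12/365 + (75/4)*(1/498) = -12/365 + 25/664 = 1157/242360 ≈ 0.0047739)
-D = -1*1157/242360 = -1157/242360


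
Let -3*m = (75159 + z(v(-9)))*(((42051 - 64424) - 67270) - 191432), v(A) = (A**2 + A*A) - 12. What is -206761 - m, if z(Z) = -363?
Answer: -7007968661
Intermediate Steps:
v(A) = -12 + 2*A**2 (v(A) = (A**2 + A**2) - 12 = 2*A**2 - 12 = -12 + 2*A**2)
m = 7007761900 (m = -(75159 - 363)*(((42051 - 64424) - 67270) - 191432)/3 = -24932*((-22373 - 67270) - 191432) = -24932*(-89643 - 191432) = -24932*(-281075) = -1/3*(-21023285700) = 7007761900)
-206761 - m = -206761 - 1*7007761900 = -206761 - 7007761900 = -7007968661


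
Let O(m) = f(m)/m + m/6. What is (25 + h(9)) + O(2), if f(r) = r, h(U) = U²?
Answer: 322/3 ≈ 107.33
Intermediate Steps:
O(m) = 1 + m/6 (O(m) = m/m + m/6 = 1 + m*(⅙) = 1 + m/6)
(25 + h(9)) + O(2) = (25 + 9²) + (1 + (⅙)*2) = (25 + 81) + (1 + ⅓) = 106 + 4/3 = 322/3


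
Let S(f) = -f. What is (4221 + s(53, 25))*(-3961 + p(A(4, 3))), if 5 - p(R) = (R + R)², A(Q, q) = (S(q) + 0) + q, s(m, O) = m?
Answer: -16907944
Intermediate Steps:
A(Q, q) = 0 (A(Q, q) = (-q + 0) + q = -q + q = 0)
p(R) = 5 - 4*R² (p(R) = 5 - (R + R)² = 5 - (2*R)² = 5 - 4*R²)
(4221 + s(53, 25))*(-3961 + p(A(4, 3))) = (4221 + 53)*(-3961 + (5 - 4*0²)) = 4274*(-3961 + (5 - 4*0)) = 4274*(-3961 + (5 + 0)) = 4274*(-3961 + 5) = 4274*(-3956) = -16907944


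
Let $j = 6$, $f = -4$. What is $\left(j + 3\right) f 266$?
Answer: $-9576$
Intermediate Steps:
$\left(j + 3\right) f 266 = \left(6 + 3\right) \left(-4\right) 266 = 9 \left(-4\right) 266 = \left(-36\right) 266 = -9576$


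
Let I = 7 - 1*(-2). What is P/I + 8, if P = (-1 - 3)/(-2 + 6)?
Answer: 71/9 ≈ 7.8889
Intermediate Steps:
I = 9 (I = 7 + 2 = 9)
P = -1 (P = -4/4 = -4*¼ = -1)
P/I + 8 = -1/9 + 8 = -1*⅑ + 8 = -⅑ + 8 = 71/9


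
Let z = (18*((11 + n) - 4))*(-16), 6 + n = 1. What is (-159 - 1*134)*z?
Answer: 168768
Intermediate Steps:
n = -5 (n = -6 + 1 = -5)
z = -576 (z = (18*((11 - 5) - 4))*(-16) = (18*(6 - 4))*(-16) = (18*2)*(-16) = 36*(-16) = -576)
(-159 - 1*134)*z = (-159 - 1*134)*(-576) = (-159 - 134)*(-576) = -293*(-576) = 168768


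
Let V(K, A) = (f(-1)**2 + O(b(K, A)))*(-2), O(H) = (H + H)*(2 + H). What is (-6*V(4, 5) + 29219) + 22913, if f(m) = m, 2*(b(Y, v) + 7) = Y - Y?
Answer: 52984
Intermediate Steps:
b(Y, v) = -7 (b(Y, v) = -7 + (Y - Y)/2 = -7 + (1/2)*0 = -7 + 0 = -7)
O(H) = 2*H*(2 + H) (O(H) = (2*H)*(2 + H) = 2*H*(2 + H))
V(K, A) = -142 (V(K, A) = ((-1)**2 + 2*(-7)*(2 - 7))*(-2) = (1 + 2*(-7)*(-5))*(-2) = (1 + 70)*(-2) = 71*(-2) = -142)
(-6*V(4, 5) + 29219) + 22913 = (-6*(-142) + 29219) + 22913 = (852 + 29219) + 22913 = 30071 + 22913 = 52984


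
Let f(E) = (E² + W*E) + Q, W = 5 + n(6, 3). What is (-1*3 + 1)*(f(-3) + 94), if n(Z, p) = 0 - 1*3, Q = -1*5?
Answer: -184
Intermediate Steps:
Q = -5
n(Z, p) = -3 (n(Z, p) = 0 - 3 = -3)
W = 2 (W = 5 - 3 = 2)
f(E) = -5 + E² + 2*E (f(E) = (E² + 2*E) - 5 = -5 + E² + 2*E)
(-1*3 + 1)*(f(-3) + 94) = (-1*3 + 1)*((-5 + (-3)² + 2*(-3)) + 94) = (-3 + 1)*((-5 + 9 - 6) + 94) = -2*(-2 + 94) = -2*92 = -184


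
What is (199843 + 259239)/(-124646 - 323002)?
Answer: -229541/223824 ≈ -1.0255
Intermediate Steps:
(199843 + 259239)/(-124646 - 323002) = 459082/(-447648) = 459082*(-1/447648) = -229541/223824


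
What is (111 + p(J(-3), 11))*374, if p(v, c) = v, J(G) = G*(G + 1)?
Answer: 43758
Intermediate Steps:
J(G) = G*(1 + G)
(111 + p(J(-3), 11))*374 = (111 - 3*(1 - 3))*374 = (111 - 3*(-2))*374 = (111 + 6)*374 = 117*374 = 43758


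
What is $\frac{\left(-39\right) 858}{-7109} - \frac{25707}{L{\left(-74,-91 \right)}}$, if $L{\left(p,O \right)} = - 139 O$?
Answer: $\frac{240509775}{89921741} \approx 2.6747$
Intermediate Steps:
$\frac{\left(-39\right) 858}{-7109} - \frac{25707}{L{\left(-74,-91 \right)}} = \frac{\left(-39\right) 858}{-7109} - \frac{25707}{\left(-139\right) \left(-91\right)} = \left(-33462\right) \left(- \frac{1}{7109}\right) - \frac{25707}{12649} = \frac{33462}{7109} - \frac{25707}{12649} = \frac{240509775}{89921741}$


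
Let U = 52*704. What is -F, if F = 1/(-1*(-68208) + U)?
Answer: -1/104816 ≈ -9.5405e-6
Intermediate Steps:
U = 36608
F = 1/104816 (F = 1/(-1*(-68208) + 36608) = 1/(68208 + 36608) = 1/104816 ≈ 9.5405e-6)
-F = -1*1/104816 = -1/104816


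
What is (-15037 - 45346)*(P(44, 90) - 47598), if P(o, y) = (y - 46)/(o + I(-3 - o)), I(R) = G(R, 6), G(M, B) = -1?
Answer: 123584074610/43 ≈ 2.8740e+9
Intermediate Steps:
I(R) = -1
P(o, y) = (-46 + y)/(-1 + o) (P(o, y) = (y - 46)/(o - 1) = (-46 + y)/(-1 + o))
(-15037 - 45346)*(P(44, 90) - 47598) = (-15037 - 45346)*((-46 + 90)/(-1 + 44) - 47598) = -60383*(44/43 - 47598) = -60383*(-2046670/43) = 123584074610/43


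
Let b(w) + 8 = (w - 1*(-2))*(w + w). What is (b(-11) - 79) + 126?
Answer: 237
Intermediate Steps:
b(w) = -8 + 2*w*(2 + w) (b(w) = -8 + (w - 1*(-2))*(w + w) = -8 + (w + 2)*(2*w) = -8 + (2 + w)*(2*w) = -8 + 2*w*(2 + w))
(b(-11) - 79) + 126 = ((-8 + 2*(-11)² + 4*(-11)) - 79) + 126 = ((-8 + 2*121 - 44) - 79) + 126 = ((-8 + 242 - 44) - 79) + 126 = (190 - 79) + 126 = 111 + 126 = 237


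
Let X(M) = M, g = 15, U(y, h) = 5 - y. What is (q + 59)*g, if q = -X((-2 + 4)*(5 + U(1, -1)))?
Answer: 615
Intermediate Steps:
q = -18 (q = -(-2 + 4)*(5 + (5 - 1*1)) = -2*(5 + (5 - 1)) = -2*(5 + 4) = -2*9 = -1*18 = -18)
(q + 59)*g = (-18 + 59)*15 = 41*15 = 615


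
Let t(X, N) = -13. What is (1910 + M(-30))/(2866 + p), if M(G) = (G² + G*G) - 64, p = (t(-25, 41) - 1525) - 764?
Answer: 1823/282 ≈ 6.4645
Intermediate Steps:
p = -2302 (p = (-13 - 1525) - 764 = -1538 - 764 = -2302)
M(G) = -64 + 2*G² (M(G) = (G² + G²) - 64 = 2*G² - 64 = -64 + 2*G²)
(1910 + M(-30))/(2866 + p) = (1910 + (-64 + 2*(-30)²))/(2866 - 2302) = (1910 + (-64 + 2*900))/564 = (1910 + (-64 + 1800))*(1/564) = (1910 + 1736)*(1/564) = 3646*(1/564) = 1823/282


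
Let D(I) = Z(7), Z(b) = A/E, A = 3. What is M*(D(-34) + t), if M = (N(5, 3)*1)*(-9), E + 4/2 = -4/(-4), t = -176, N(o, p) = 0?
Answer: 0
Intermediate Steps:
E = -1 (E = -2 - 4/(-4) = -2 - 4*(-1/4) = -2 + 1 = -1)
Z(b) = -3 (Z(b) = 3/(-1) = 3*(-1) = -3)
D(I) = -3
M = 0 (M = (0*1)*(-9) = 0*(-9) = 0)
M*(D(-34) + t) = 0*(-3 - 176) = 0*(-179) = 0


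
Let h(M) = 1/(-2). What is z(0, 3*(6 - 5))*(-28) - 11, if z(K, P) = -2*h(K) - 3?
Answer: 45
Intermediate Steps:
h(M) = -½
z(K, P) = -2 (z(K, P) = -2*(-½) - 3 = 1 - 3 = -2)
z(0, 3*(6 - 5))*(-28) - 11 = -2*(-28) - 11 = 56 - 11 = 45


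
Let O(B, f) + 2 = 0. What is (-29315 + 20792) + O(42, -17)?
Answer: -8525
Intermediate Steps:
O(B, f) = -2 (O(B, f) = -2 + 0 = -2)
(-29315 + 20792) + O(42, -17) = (-29315 + 20792) - 2 = -8523 - 2 = -8525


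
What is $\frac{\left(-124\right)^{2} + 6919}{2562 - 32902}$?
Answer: $- \frac{4459}{6068} \approx -0.73484$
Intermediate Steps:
$\frac{\left(-124\right)^{2} + 6919}{2562 - 32902} = \frac{15376 + 6919}{-30340} = 22295 \left(- \frac{1}{30340}\right) = - \frac{4459}{6068}$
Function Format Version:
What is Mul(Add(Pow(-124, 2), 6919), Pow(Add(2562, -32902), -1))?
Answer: Rational(-4459, 6068) ≈ -0.73484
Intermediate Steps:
Mul(Add(Pow(-124, 2), 6919), Pow(Add(2562, -32902), -1)) = Mul(Add(15376, 6919), Pow(-30340, -1)) = Mul(22295, Rational(-1, 30340)) = Rational(-4459, 6068)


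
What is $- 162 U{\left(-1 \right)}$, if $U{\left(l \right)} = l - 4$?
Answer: $810$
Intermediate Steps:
$U{\left(l \right)} = -4 + l$
$- 162 U{\left(-1 \right)} = - 162 \left(-4 - 1\right) = \left(-162\right) \left(-5\right) = 810$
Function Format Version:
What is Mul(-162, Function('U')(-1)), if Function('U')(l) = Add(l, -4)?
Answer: 810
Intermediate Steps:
Function('U')(l) = Add(-4, l)
Mul(-162, Function('U')(-1)) = Mul(-162, Add(-4, -1)) = Mul(-162, -5) = 810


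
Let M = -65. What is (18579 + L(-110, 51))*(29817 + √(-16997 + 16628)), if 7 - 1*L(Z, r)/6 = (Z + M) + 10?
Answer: 584741187 + 58833*I*√41 ≈ 5.8474e+8 + 3.7672e+5*I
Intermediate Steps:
L(Z, r) = 372 - 6*Z (L(Z, r) = 42 - 6*((Z - 65) + 10) = 42 - 6*((-65 + Z) + 10) = 42 - 6*(-55 + Z) = 42 + (330 - 6*Z) = 372 - 6*Z)
(18579 + L(-110, 51))*(29817 + √(-16997 + 16628)) = (18579 + (372 - 6*(-110)))*(29817 + √(-16997 + 16628)) = (18579 + (372 + 660))*(29817 + √(-369)) = (18579 + 1032)*(29817 + 3*I*√41) = 19611*(29817 + 3*I*√41) = 584741187 + 58833*I*√41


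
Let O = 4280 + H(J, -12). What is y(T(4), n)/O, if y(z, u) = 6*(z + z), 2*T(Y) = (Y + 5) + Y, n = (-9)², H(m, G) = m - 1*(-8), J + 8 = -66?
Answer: 39/2107 ≈ 0.018510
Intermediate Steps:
J = -74 (J = -8 - 66 = -74)
H(m, G) = 8 + m (H(m, G) = m + 8 = 8 + m)
n = 81
T(Y) = 5/2 + Y (T(Y) = ((Y + 5) + Y)/2 = ((5 + Y) + Y)/2 = (5 + 2*Y)/2 = 5/2 + Y)
O = 4214 (O = 4280 + (8 - 74) = 4280 - 66 = 4214)
y(z, u) = 12*z (y(z, u) = 6*(2*z) = 12*z)
y(T(4), n)/O = (12*(5/2 + 4))/4214 = (12*(13/2))*(1/4214) = 78*(1/4214) = 39/2107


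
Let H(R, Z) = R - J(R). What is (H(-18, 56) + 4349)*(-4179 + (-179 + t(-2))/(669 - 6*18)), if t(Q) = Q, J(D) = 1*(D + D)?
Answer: -930806200/51 ≈ -1.8251e+7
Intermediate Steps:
J(D) = 2*D (J(D) = 1*(2*D) = 2*D)
H(R, Z) = -R (H(R, Z) = R - 2*R = -R)
(H(-18, 56) + 4349)*(-4179 + (-179 + t(-2))/(669 - 6*18)) = (-1*(-18) + 4349)*(-4179 + (-179 - 2)/(669 - 6*18)) = (18 + 4349)*(-4179 - 181/(669 - 108)) = 4367*(-4179 - 181/561) = 4367*(-2344600/561) = -930806200/51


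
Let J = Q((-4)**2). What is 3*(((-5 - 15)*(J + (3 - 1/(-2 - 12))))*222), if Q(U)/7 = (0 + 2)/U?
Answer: -367965/7 ≈ -52566.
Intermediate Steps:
Q(U) = 14/U (Q(U) = 7*((0 + 2)/U) = 7*(2/U) = 14/U)
J = 7/8 (J = 14/((-4)**2) = 14/16 = 14*(1/16) = 7/8 ≈ 0.87500)
3*(((-5 - 15)*(J + (3 - 1/(-2 - 12))))*222) = 3*(((-5 - 15)*(7/8 + (3 - 1/(-2 - 12))))*222) = 3*(-20*(7/8 + (3 - 1/(-14)))*222) = 3*(-20*(7/8 + (3 - 1*(-1/14)))*222) = 3*(-20*(7/8 + (3 + 1/14))*222) = 3*(-20*(7/8 + 43/14)*222) = 3*(-20*221/56*222) = 3*(-1105/14*222) = 3*(-122655/7) = -367965/7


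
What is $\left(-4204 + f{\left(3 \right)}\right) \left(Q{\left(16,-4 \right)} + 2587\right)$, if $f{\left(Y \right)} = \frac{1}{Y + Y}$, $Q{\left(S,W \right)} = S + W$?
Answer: $- \frac{65554577}{6} \approx -1.0926 \cdot 10^{7}$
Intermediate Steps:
$f{\left(Y \right)} = \frac{1}{2 Y}$
$\left(-4204 + f{\left(3 \right)}\right) \left(Q{\left(16,-4 \right)} + 2587\right) = \left(-4204 + \frac{1}{2 \cdot 3}\right) \left(\left(16 - 4\right) + 2587\right) = \left(-4204 + \frac{1}{2} \cdot \frac{1}{3}\right) \left(12 + 2587\right) = \left(-4204 + \frac{1}{6}\right) 2599 = \left(- \frac{25223}{6}\right) 2599 = - \frac{65554577}{6}$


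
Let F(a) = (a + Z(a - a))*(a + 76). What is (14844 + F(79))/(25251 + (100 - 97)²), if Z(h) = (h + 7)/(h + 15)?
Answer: 20371/18945 ≈ 1.0753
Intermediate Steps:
Z(h) = (7 + h)/(15 + h)
F(a) = (76 + a)*(7/15 + a) (F(a) = (a + (7 + (a - a))/(15 + (a - a)))*(a + 76) = (a + (7 + 0)/(15 + 0))*(76 + a) = (a + 7/15)*(76 + a) = (7/15 + a)*(76 + a) = (76 + a)*(7/15 + a))
(14844 + F(79))/(25251 + (100 - 97)²) = (14844 + (532/15 + 79² + (1147/15)*79))/(25251 + (100 - 97)²) = (14844 + (532/15 + 6241 + 90613/15))/(25251 + 3²) = (14844 + 36952/3)/(25251 + 9) = (81484/3)/25260 = (81484/3)*(1/25260) = 20371/18945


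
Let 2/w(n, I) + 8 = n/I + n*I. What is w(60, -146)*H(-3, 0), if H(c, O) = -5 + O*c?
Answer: 365/320047 ≈ 0.0011405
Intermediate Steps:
w(n, I) = 2/(-8 + I*n + n/I) (w(n, I) = 2/(-8 + (n/I + n*I)) = 2/(-8 + (n/I + I*n)) = 2/(-8 + (I*n + n/I)) = 2/(-8 + I*n + n/I))
w(60, -146)*H(-3, 0) = (2*(-146)/(60 - 8*(-146) + 60*(-146)**2))*(-5 + 0*(-3)) = (2*(-146)/(60 + 1168 + 60*21316))*(-5 + 0) = (2*(-146)/(60 + 1168 + 1278960))*(-5) = (2*(-146)/1280188)*(-5) = (2*(-146)*(1/1280188))*(-5) = -73/320047*(-5) = 365/320047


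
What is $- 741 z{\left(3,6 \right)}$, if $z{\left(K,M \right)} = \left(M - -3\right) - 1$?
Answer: $-5928$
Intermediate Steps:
$z{\left(K,M \right)} = 2 + M$ ($z{\left(K,M \right)} = \left(M + 3\right) - 1 = \left(3 + M\right) - 1 = 2 + M$)
$- 741 z{\left(3,6 \right)} = - 741 \left(2 + 6\right) = \left(-741\right) 8 = -5928$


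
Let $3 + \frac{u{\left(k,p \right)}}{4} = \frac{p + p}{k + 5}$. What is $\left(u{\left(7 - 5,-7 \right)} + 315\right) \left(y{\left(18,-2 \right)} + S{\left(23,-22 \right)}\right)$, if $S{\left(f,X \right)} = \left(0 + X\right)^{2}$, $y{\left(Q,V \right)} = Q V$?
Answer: $132160$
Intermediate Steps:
$S{\left(f,X \right)} = X^{2}$
$u{\left(k,p \right)} = -12 + \frac{8 p}{5 + k}$ ($u{\left(k,p \right)} = -12 + 4 \frac{p + p}{k + 5} = -12 + 4 \frac{2 p}{5 + k} = -12 + \frac{8 p}{5 + k}$)
$\left(u{\left(7 - 5,-7 \right)} + 315\right) \left(y{\left(18,-2 \right)} + S{\left(23,-22 \right)}\right) = \left(\frac{4 \left(-15 - 3 \left(7 - 5\right) + 2 \left(-7\right)\right)}{5 + \left(7 - 5\right)} + 315\right) \left(18 \left(-2\right) + \left(-22\right)^{2}\right) = \left(\frac{4 \left(-15 - 3 \left(7 - 5\right) - 14\right)}{5 + \left(7 - 5\right)} + 315\right) \left(-36 + 484\right) = \left(\frac{4 \left(-15 - 6 - 14\right)}{5 + 2} + 315\right) 448 = \left(\frac{4 \left(-15 - 6 - 14\right)}{7} + 315\right) 448 = \left(4 \cdot \frac{1}{7} \left(-35\right) + 315\right) 448 = \left(-20 + 315\right) 448 = 295 \cdot 448 = 132160$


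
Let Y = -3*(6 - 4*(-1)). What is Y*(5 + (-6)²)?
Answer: -1230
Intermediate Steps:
Y = -30 (Y = -3*(6 + 4) = -3*10 = -30)
Y*(5 + (-6)²) = -30*(5 + (-6)²) = -30*(5 + 36) = -30*41 = -1230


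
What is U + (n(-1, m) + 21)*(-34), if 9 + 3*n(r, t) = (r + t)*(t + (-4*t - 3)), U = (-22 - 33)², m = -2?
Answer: 2515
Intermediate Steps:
U = 3025 (U = (-55)² = 3025)
n(r, t) = -3 + (-3 - 3*t)*(r + t)/3 (n(r, t) = -3 + ((r + t)*(t + (-4*t - 3)))/3 = -3 + ((r + t)*(t + (-3 - 4*t)))/3 = -3 + ((r + t)*(-3 - 3*t))/3 = -3 + ((-3 - 3*t)*(r + t))/3 = -3 + (-3 - 3*t)*(r + t)/3)
U + (n(-1, m) + 21)*(-34) = 3025 + ((-3 - 1*(-1) - 1*(-2) - 1*(-2)² - 1*(-1)*(-2)) + 21)*(-34) = 3025 + ((-3 + 1 + 2 - 1*4 - 2) + 21)*(-34) = 3025 + ((-3 + 1 + 2 - 4 - 2) + 21)*(-34) = 3025 + (-6 + 21)*(-34) = 3025 + 15*(-34) = 3025 - 510 = 2515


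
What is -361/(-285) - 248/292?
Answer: 457/1095 ≈ 0.41735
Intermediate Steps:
-361/(-285) - 248/292 = -361*(-1/285) - 248*1/292 = 19/15 - 62/73 = 457/1095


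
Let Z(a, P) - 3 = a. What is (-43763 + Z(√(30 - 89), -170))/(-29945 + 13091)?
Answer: 21880/8427 - I*√59/16854 ≈ 2.5964 - 0.00045575*I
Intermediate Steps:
Z(a, P) = 3 + a
(-43763 + Z(√(30 - 89), -170))/(-29945 + 13091) = (-43763 + (3 + √(30 - 89)))/(-29945 + 13091) = (-43763 + (3 + √(-59)))/(-16854) = (-43763 + (3 + I*√59))*(-1/16854) = (-43760 + I*√59)*(-1/16854) = 21880/8427 - I*√59/16854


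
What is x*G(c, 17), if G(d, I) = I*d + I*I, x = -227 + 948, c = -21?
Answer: -49028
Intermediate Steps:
x = 721
G(d, I) = I**2 + I*d (G(d, I) = I*d + I**2 = I**2 + I*d)
x*G(c, 17) = 721*(17*(17 - 21)) = 721*(17*(-4)) = 721*(-68) = -49028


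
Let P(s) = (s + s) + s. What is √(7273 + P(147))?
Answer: √7714 ≈ 87.829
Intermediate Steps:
P(s) = 3*s (P(s) = 2*s + s = 3*s)
√(7273 + P(147)) = √(7273 + 3*147) = √(7273 + 441) = √7714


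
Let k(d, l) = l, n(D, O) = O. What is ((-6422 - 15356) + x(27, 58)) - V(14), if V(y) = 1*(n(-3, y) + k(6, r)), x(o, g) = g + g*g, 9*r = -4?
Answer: -165326/9 ≈ -18370.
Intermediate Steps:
r = -4/9 (r = (⅑)*(-4) = -4/9 ≈ -0.44444)
x(o, g) = g + g²
V(y) = -4/9 + y (V(y) = 1*(y - 4/9) = 1*(-4/9 + y) = -4/9 + y)
((-6422 - 15356) + x(27, 58)) - V(14) = ((-6422 - 15356) + 58*(1 + 58)) - (-4/9 + 14) = (-21778 + 58*59) - 1*122/9 = (-21778 + 3422) - 122/9 = -18356 - 122/9 = -165326/9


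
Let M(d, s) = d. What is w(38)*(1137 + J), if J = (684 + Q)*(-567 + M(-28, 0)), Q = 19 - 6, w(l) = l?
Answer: -15715964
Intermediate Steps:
Q = 13
J = -414715 (J = (684 + 13)*(-567 - 28) = 697*(-595) = -414715)
w(38)*(1137 + J) = 38*(1137 - 414715) = 38*(-413578) = -15715964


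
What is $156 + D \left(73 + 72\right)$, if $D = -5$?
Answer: $-569$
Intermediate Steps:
$156 + D \left(73 + 72\right) = 156 - 5 \left(73 + 72\right) = 156 - 725 = -569$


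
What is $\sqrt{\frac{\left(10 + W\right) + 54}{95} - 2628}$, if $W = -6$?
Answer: $\frac{i \sqrt{23712190}}{95} \approx 51.258 i$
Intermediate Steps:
$\sqrt{\frac{\left(10 + W\right) + 54}{95} - 2628} = \sqrt{\frac{\left(10 - 6\right) + 54}{95} - 2628} = \sqrt{\left(4 + 54\right) \frac{1}{95} - 2628} = \sqrt{58 \cdot \frac{1}{95} - 2628} = \sqrt{\frac{58}{95} - 2628} = \sqrt{- \frac{249602}{95}} = \frac{i \sqrt{23712190}}{95}$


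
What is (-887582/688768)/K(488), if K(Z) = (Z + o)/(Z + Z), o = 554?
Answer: -27071251/22428008 ≈ -1.2070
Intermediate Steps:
K(Z) = (554 + Z)/(2*Z) (K(Z) = (Z + 554)/(Z + Z) = (554 + Z)/((2*Z)) = (554 + Z)*(1/(2*Z)) = (554 + Z)/(2*Z))
(-887582/688768)/K(488) = (-887582/688768)/(((½)*(554 + 488)/488)) = (-887582*1/688768)/(((½)*(1/488)*1042)) = -443791/(344384*521/488) = -443791/344384*488/521 = -27071251/22428008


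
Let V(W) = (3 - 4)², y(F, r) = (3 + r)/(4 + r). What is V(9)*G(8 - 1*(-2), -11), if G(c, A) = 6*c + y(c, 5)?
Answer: 548/9 ≈ 60.889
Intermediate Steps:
y(F, r) = (3 + r)/(4 + r)
V(W) = 1 (V(W) = (-1)² = 1)
G(c, A) = 8/9 + 6*c (G(c, A) = 6*c + (3 + 5)/(4 + 5) = 6*c + 8/9 = 8/9 + 6*c)
V(9)*G(8 - 1*(-2), -11) = 1*(8/9 + 6*(8 - 1*(-2))) = 1*(8/9 + 6*(8 + 2)) = 1*(8/9 + 6*10) = 1*(8/9 + 60) = 1*(548/9) = 548/9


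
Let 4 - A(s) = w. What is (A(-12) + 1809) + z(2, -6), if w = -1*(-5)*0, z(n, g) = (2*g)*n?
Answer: 1789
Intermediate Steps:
z(n, g) = 2*g*n
w = 0 (w = 5*0 = 0)
A(s) = 4 (A(s) = 4 - 1*0 = 4 + 0 = 4)
(A(-12) + 1809) + z(2, -6) = (4 + 1809) + 2*(-6)*2 = 1813 - 24 = 1789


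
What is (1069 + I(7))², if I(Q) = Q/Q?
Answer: 1144900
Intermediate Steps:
I(Q) = 1
(1069 + I(7))² = (1069 + 1)² = 1070² = 1144900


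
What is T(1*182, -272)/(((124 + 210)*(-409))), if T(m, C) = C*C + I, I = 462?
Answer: -37223/68303 ≈ -0.54497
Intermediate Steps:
T(m, C) = 462 + C² (T(m, C) = C*C + 462 = C² + 462 = 462 + C²)
T(1*182, -272)/(((124 + 210)*(-409))) = (462 + (-272)²)/(((124 + 210)*(-409))) = (462 + 73984)/((334*(-409))) = 74446/(-136606) = 74446*(-1/136606) = -37223/68303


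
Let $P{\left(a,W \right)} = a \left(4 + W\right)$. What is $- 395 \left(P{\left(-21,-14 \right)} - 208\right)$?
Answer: $-790$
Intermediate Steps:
$- 395 \left(P{\left(-21,-14 \right)} - 208\right) = - 395 \left(- 21 \left(4 - 14\right) - 208\right) = - 395 \left(\left(-21\right) \left(-10\right) - 208\right) = - 395 \left(210 - 208\right) = \left(-395\right) 2 = -790$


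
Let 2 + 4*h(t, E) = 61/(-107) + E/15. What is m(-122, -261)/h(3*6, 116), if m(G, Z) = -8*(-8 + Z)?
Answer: 13815840/8287 ≈ 1667.2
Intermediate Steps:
m(G, Z) = 64 - 8*Z
h(t, E) = -275/428 + E/60 (h(t, E) = -1/2 + (61/(-107) + E/15)/4 = -1/2 + (61*(-1/107) + E*(1/15))/4 = -1/2 + (-61/107 + E/15)/4 = -1/2 + (-61/428 + E/60) = -275/428 + E/60)
m(-122, -261)/h(3*6, 116) = (64 - 8*(-261))/(-275/428 + (1/60)*116) = (64 + 2088)/(-275/428 + 29/15) = 2152/(8287/6420) = 2152*(6420/8287) = 13815840/8287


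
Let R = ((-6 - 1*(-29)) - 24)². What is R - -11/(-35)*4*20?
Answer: -169/7 ≈ -24.143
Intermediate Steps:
R = 1 (R = ((-6 + 29) - 24)² = (23 - 24)² = (-1)² = 1)
R - -11/(-35)*4*20 = 1 - -11/(-35)*4*20 = 1 - -11*(-1/35)*4*20 = 1 - (11/35)*4*20 = 1 - 44*20/35 = 1 - 1*176/7 = 1 - 176/7 = -169/7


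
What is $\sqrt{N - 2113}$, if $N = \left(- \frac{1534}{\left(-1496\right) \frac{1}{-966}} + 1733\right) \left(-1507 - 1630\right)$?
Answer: $\frac{i \sqrt{326081459066}}{374} \approx 1526.8 i$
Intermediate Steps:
$N = - \frac{871085297}{374}$ ($N = \left(- \frac{1534}{\left(-1496\right) \left(- \frac{1}{966}\right)} + 1733\right) \left(-3137\right) = \left(- \frac{1534}{\frac{748}{483}} + 1733\right) \left(-3137\right) = \left(\left(-1534\right) \frac{483}{748} + 1733\right) \left(-3137\right) = \left(- \frac{370461}{374} + 1733\right) \left(-3137\right) = \frac{277681}{374} \left(-3137\right) = - \frac{871085297}{374} \approx -2.3291 \cdot 10^{6}$)
$\sqrt{N - 2113} = \sqrt{- \frac{871085297}{374} - 2113} = \sqrt{- \frac{871875559}{374}} = \frac{i \sqrt{326081459066}}{374}$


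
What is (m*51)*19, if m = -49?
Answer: -47481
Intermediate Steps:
(m*51)*19 = -49*51*19 = -2499*19 = -47481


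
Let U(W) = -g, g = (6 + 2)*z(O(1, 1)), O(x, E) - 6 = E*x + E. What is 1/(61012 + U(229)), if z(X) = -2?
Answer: 1/61028 ≈ 1.6386e-5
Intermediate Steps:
O(x, E) = 6 + E + E*x (O(x, E) = 6 + (E*x + E) = 6 + (E + E*x) = 6 + E + E*x)
g = -16 (g = (6 + 2)*(-2) = 8*(-2) = -16)
U(W) = 16 (U(W) = -1*(-16) = 16)
1/(61012 + U(229)) = 1/(61012 + 16) = 1/61028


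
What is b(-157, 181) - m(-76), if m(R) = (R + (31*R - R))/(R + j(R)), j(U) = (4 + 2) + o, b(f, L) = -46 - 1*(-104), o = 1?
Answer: 1646/69 ≈ 23.855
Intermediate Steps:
b(f, L) = 58 (b(f, L) = -46 + 104 = 58)
j(U) = 7 (j(U) = (4 + 2) + 1 = 6 + 1 = 7)
m(R) = 31*R/(7 + R) (m(R) = (R + (31*R - R))/(R + 7) = (R + 30*R)/(7 + R) = (31*R)/(7 + R) = 31*R/(7 + R))
b(-157, 181) - m(-76) = 58 - 31*(-76)/(7 - 76) = 58 - 31*(-76)/(-69) = 58 - 31*(-76)*(-1)/69 = 58 - 1*2356/69 = 58 - 2356/69 = 1646/69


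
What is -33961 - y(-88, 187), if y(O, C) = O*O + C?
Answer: -41892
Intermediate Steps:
y(O, C) = C + O² (y(O, C) = O² + C = C + O²)
-33961 - y(-88, 187) = -33961 - (187 + (-88)²) = -33961 - (187 + 7744) = -33961 - 1*7931 = -33961 - 7931 = -41892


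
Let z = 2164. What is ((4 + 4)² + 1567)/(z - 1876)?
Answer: 1631/288 ≈ 5.6632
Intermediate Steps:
((4 + 4)² + 1567)/(z - 1876) = ((4 + 4)² + 1567)/(2164 - 1876) = (8² + 1567)/288 = (64 + 1567)*(1/288) = 1631*(1/288) = 1631/288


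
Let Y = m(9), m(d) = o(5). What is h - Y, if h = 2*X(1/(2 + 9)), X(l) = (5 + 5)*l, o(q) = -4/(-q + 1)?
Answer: 9/11 ≈ 0.81818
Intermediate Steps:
o(q) = -4/(1 - q)
m(d) = 1 (m(d) = 4/(-1 + 5) = 4/4 = 4*(¼) = 1)
X(l) = 10*l
Y = 1
h = 20/11 (h = 2*(10/(2 + 9)) = 2*(10/11) = 20/11 ≈ 1.8182)
h - Y = 20/11 - 1*1 = 20/11 - 1 = 9/11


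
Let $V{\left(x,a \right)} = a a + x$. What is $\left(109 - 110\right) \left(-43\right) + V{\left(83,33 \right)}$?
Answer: $1215$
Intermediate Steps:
$V{\left(x,a \right)} = x + a^{2}$ ($V{\left(x,a \right)} = a^{2} + x = x + a^{2}$)
$\left(109 - 110\right) \left(-43\right) + V{\left(83,33 \right)} = \left(109 - 110\right) \left(-43\right) + \left(83 + 33^{2}\right) = \left(-1\right) \left(-43\right) + \left(83 + 1089\right) = 43 + 1172 = 1215$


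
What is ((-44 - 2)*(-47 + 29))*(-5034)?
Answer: -4168152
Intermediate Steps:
((-44 - 2)*(-47 + 29))*(-5034) = -46*(-18)*(-5034) = 828*(-5034) = -4168152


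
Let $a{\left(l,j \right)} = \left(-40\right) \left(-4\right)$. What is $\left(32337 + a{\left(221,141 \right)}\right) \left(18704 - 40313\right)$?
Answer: $-702227673$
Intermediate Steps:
$a{\left(l,j \right)} = 160$
$\left(32337 + a{\left(221,141 \right)}\right) \left(18704 - 40313\right) = \left(32337 + 160\right) \left(18704 - 40313\right) = 32497 \left(-21609\right) = -702227673$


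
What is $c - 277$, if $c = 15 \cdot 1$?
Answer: $-262$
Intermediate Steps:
$c = 15$
$c - 277 = 15 - 277 = -262$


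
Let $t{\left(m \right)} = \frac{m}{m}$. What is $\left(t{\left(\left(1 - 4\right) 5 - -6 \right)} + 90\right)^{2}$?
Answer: $8281$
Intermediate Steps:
$t{\left(m \right)} = 1$
$\left(t{\left(\left(1 - 4\right) 5 - -6 \right)} + 90\right)^{2} = \left(1 + 90\right)^{2} = 91^{2} = 8281$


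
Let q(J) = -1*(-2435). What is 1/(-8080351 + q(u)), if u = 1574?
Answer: -1/8077916 ≈ -1.2379e-7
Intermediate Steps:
q(J) = 2435
1/(-8080351 + q(u)) = 1/(-8080351 + 2435) = 1/(-8077916) = -1/8077916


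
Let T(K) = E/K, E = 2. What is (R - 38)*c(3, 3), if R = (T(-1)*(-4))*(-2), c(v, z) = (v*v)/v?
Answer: -162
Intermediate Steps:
c(v, z) = v (c(v, z) = v²/v = v)
T(K) = 2/K
R = -16 (R = ((2/(-1))*(-4))*(-2) = ((2*(-1))*(-4))*(-2) = -2*(-4)*(-2) = 8*(-2) = -16)
(R - 38)*c(3, 3) = (-16 - 38)*3 = -54*3 = -162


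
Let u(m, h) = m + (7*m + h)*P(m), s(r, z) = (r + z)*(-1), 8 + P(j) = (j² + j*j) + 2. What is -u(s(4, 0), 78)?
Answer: -1296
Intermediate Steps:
P(j) = -6 + 2*j² (P(j) = -8 + ((j² + j*j) + 2) = -8 + ((j² + j²) + 2) = -8 + (2*j² + 2) = -8 + (2 + 2*j²) = -6 + 2*j²)
s(r, z) = -r - z
u(m, h) = m + (-6 + 2*m²)*(h + 7*m) (u(m, h) = m + (7*m + h)*(-6 + 2*m²) = m + (h + 7*m)*(-6 + 2*m²) = m + (-6 + 2*m²)*(h + 7*m))
-u(s(4, 0), 78) = -((-1*4 - 1*0) + 2*78*(-3 + (-1*4 - 1*0)²) + 14*(-1*4 - 1*0)*(-3 + (-1*4 - 1*0)²)) = -((-4 + 0) + 2*78*(-3 + (-4 + 0)²) + 14*(-4 + 0)*(-3 + (-4 + 0)²)) = -(-4 + 2*78*(-3 + (-4)²) + 14*(-4)*(-3 + (-4)²)) = -(-4 + 2*78*(-3 + 16) + 14*(-4)*(-3 + 16)) = -(-4 + 2*78*13 + 14*(-4)*13) = -(-4 + 2028 - 728) = -1*1296 = -1296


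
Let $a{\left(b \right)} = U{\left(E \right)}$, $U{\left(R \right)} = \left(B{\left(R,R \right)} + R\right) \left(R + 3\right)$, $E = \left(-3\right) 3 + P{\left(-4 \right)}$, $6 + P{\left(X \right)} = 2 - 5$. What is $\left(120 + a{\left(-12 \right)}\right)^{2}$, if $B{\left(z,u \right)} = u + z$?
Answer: $864900$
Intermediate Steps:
$P{\left(X \right)} = -9$ ($P{\left(X \right)} = -6 + \left(2 - 5\right) = -6 - 3 = -9$)
$E = -18$ ($E = \left(-3\right) 3 - 9 = -9 - 9 = -18$)
$U{\left(R \right)} = 3 R \left(3 + R\right)$ ($U{\left(R \right)} = \left(\left(R + R\right) + R\right) \left(R + 3\right) = \left(2 R + R\right) \left(3 + R\right) = 3 R \left(3 + R\right)$)
$a{\left(b \right)} = 810$ ($a{\left(b \right)} = 3 \left(-18\right) \left(3 - 18\right) = 3 \left(-18\right) \left(-15\right) = 810$)
$\left(120 + a{\left(-12 \right)}\right)^{2} = \left(120 + 810\right)^{2} = 930^{2} = 864900$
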